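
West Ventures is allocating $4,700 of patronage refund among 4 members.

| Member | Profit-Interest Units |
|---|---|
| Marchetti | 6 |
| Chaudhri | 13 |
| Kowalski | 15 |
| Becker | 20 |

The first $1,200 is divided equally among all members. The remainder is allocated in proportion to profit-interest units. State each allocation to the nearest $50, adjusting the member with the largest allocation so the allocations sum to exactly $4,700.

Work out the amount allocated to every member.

$1,200 shared equally gives $300 per member.
Remainder $3,500 by profit-interest units (total 54): Marchetti 388.89 → $400; Chaudhri 842.59 → $850; Kowalski 972.22 → $950; Becker 1,296.30 → $1,300.
Totals: Marchetti $300 + $400 = $700; Chaudhri $300 + $850 = $1,150; Kowalski $300 + $950 = $1,250; Becker $300 + $1,300 = $1,600.

Marchetti: $700 | Chaudhri: $1,150 | Kowalski: $1,250 | Becker: $1,600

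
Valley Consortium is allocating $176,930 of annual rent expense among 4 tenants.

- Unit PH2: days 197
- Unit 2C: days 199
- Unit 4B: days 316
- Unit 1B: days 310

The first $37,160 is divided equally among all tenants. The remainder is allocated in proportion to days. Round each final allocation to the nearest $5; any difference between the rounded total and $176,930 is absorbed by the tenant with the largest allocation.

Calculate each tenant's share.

Equal tier: $37,160 ÷ 4 = $9,290 apiece.
Remainder $139,770 by days (total 1,022): Unit PH2 26,941.97 → $26,940; Unit 2C 27,215.49 → $27,215; Unit 4B 43,216.56 → $43,215; Unit 1B 42,395.99 → $42,395.
Rounding difference +$5 on remainder applied to Unit 4B.
Totals: Unit PH2 $9,290 + $26,940 = $36,230; Unit 2C $9,290 + $27,215 = $36,505; Unit 4B $9,290 + $43,220 = $52,510; Unit 1B $9,290 + $42,395 = $51,685.

Unit PH2: $36,230 | Unit 2C: $36,505 | Unit 4B: $52,510 | Unit 1B: $51,685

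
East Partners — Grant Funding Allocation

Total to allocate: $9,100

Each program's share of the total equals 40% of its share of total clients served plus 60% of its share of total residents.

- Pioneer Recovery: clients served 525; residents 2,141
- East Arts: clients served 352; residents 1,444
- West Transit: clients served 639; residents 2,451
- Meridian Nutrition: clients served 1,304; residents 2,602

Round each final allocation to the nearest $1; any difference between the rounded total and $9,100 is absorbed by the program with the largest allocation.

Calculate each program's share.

Clients served total 2,820; residents total 8,638.
Combined weights (40% clients served + 60% residents): Pioneer Recovery 0.2232; East Arts 0.1502; West Transit 0.2609; Meridian Nutrition 0.3657.
Unrounded shares: Pioneer Recovery 2,030.97; East Arts 1,367.09; West Transit 2,374.06; Meridian Nutrition 3,327.88.
At nearest $1: Pioneer Recovery $2,031; East Arts $1,367; West Transit $2,374; Meridian Nutrition $3,328. Sum = $9,100.
No rounding difference to absorb.

Pioneer Recovery: $2,031; East Arts: $1,367; West Transit: $2,374; Meridian Nutrition: $3,328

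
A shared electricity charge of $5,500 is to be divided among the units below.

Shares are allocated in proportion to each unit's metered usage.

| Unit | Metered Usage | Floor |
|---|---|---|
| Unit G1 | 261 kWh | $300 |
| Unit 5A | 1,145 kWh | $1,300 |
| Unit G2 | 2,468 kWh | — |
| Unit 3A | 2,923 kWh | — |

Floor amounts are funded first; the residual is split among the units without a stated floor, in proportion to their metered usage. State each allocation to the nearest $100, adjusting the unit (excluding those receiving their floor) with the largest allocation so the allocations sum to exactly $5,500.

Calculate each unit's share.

Unit G1: $300 · Unit 5A: $1,300 · Unit G2: $1,800 · Unit 3A: $2,100

Minimums first: Unit G1 $300; Unit 5A $1,300. Remaining pool $3,900.
Remaining pool split over remaining metered usage 5,391: Unit G2 1,785.42 → $1,800; Unit 3A 2,114.58 → $2,100.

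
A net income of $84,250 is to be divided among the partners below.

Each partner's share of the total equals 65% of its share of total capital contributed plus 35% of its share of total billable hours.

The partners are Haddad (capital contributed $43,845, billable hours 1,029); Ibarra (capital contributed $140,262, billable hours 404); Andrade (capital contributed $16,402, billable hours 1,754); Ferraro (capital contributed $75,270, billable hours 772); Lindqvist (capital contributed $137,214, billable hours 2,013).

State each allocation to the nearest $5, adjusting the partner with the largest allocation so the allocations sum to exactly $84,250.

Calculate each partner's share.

Capital contributed total 412,993; billable hours total 5,972.
Blended shares (65% capital contributed + 35% billable hours): Haddad 0.1293; Ibarra 0.2444; Andrade 0.1286; Ferraro 0.1637; Lindqvist 0.3339.
Unrounded shares: Haddad 10,894.62; Ibarra 20,593.42; Andrade 10,835.49; Ferraro 13,792.58; Lindqvist 28,133.89.
Rounded to nearest $5: Haddad $10,895; Ibarra $20,595; Andrade $10,835; Ferraro $13,795; Lindqvist $28,135. Sum = $84,255.
Difference $84,250 − $84,255 = −$5 applied to largest allocation (Lindqvist): Lindqvist becomes $28,130.

Haddad: $10,895 · Ibarra: $20,595 · Andrade: $10,835 · Ferraro: $13,795 · Lindqvist: $28,130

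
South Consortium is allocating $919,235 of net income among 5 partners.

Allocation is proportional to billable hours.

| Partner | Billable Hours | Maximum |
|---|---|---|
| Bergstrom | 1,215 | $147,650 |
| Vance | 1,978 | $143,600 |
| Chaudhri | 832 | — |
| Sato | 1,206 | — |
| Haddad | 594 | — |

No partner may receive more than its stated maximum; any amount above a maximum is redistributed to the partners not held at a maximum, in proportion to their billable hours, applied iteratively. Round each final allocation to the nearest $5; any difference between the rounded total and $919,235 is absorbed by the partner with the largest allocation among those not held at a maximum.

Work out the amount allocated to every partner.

Bergstrom: $147,650; Vance: $143,600; Chaudhri: $198,510; Sato: $287,750; Haddad: $141,725

Billable hours total: 5,825.
Unconstrained shares: Bergstrom 191,737.43; Vance 312,145.38; Chaudhri 131,296.74; Sato 190,317.15; Haddad 93,738.30.
Cap binds for Bergstrom ($147,650), Vance ($143,600); balance $627,985 reallocated over remaining billable hours 2,632.
Redistributed shares: Chaudhri 198,511.98 → $198,510; Sato 287,746.93 → $287,745; Haddad 141,726.10 → $141,725.
Rounding difference +$5 applied to Sato → $287,750.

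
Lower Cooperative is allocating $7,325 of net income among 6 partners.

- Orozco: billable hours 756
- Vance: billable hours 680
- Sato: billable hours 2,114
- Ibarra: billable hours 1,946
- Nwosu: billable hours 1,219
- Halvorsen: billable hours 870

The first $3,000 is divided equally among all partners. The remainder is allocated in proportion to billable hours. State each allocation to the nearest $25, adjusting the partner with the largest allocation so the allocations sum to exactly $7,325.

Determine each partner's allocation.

Equal tier: $3,000 ÷ 6 = $500 apiece.
Remainder $4,325 by billable hours (total 7,585): Orozco 431.07 → $425; Vance 387.74 → $400; Sato 1,205.41 → $1,200; Ibarra 1,109.62 → $1,100; Nwosu 695.08 → $700; Halvorsen 496.08 → $500.
Totals: Orozco $500 + $425 = $925; Vance $500 + $400 = $900; Sato $500 + $1,200 = $1,700; Ibarra $500 + $1,100 = $1,600; Nwosu $500 + $700 = $1,200; Halvorsen $500 + $500 = $1,000.

Orozco: $925 · Vance: $900 · Sato: $1,700 · Ibarra: $1,600 · Nwosu: $1,200 · Halvorsen: $1,000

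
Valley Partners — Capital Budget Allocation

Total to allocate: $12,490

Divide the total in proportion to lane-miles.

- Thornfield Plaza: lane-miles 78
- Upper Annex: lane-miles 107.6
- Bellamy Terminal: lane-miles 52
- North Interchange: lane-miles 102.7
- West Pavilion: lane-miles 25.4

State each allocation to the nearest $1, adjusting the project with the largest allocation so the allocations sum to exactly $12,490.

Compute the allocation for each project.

Total lane-miles = 365.7.
Proportional shares: Thornfield Plaza 78/365.7 × $12,490 = 2,663.99; Upper Annex 107.6/365.7 × $12,490 = 3,674.94; Bellamy Terminal 52/365.7 × $12,490 = 1,775.99; North Interchange 102.7/365.7 × $12,490 = 3,507.58; West Pavilion 25.4/365.7 × $12,490 = 867.503.
At nearest $1: Thornfield Plaza $2,664; Upper Annex $3,675; Bellamy Terminal $1,776; North Interchange $3,508; West Pavilion $868. Sum = $12,491.
Difference $12,490 − $12,491 = −$1 applied to largest allocation (Upper Annex): Upper Annex becomes $3,674.

Thornfield Plaza: $2,664 | Upper Annex: $3,674 | Bellamy Terminal: $1,776 | North Interchange: $3,508 | West Pavilion: $868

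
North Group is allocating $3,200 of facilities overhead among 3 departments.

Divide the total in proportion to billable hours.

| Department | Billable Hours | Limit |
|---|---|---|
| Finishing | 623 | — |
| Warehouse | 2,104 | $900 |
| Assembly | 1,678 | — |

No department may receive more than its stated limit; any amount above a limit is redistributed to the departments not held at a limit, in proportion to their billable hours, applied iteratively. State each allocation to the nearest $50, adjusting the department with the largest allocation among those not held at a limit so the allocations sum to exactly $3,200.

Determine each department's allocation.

Sum of billable hours: 4,405.
Unconstrained shares: Finishing 452.58; Warehouse 1,528.44; Assembly 1,218.98.
Capped: Warehouse ($900); balance $2,300 reallocated over remaining billable hours 2,301.
Redistributed shares: Finishing 622.73 → $600; Assembly 1,677.27 → $1,700.

Finishing: $600 | Warehouse: $900 | Assembly: $1,700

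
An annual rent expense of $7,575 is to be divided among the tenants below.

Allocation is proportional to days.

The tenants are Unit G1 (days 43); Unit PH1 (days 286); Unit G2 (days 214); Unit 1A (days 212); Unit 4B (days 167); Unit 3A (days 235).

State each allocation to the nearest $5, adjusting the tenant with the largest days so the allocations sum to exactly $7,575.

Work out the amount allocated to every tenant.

Unit G1: $280; Unit PH1: $1,870; Unit G2: $1,400; Unit 1A: $1,390; Unit 4B: $1,095; Unit 3A: $1,540

Combined days = 43 + 286 + 214 + 212 + 167 + 235 = 1,157.
Raw shares: Unit G1 281.53; Unit PH1 1,872.47; Unit G2 1,401.08; Unit 1A 1,387.99; Unit 4B 1,093.37; Unit 3A 1,538.57.
Rounded to nearest $5: Unit G1 $280; Unit PH1 $1,870; Unit G2 $1,400; Unit 1A $1,390; Unit 4B $1,095; Unit 3A $1,540. Sum = $7,575.
Sum already equals the total — no adjustment.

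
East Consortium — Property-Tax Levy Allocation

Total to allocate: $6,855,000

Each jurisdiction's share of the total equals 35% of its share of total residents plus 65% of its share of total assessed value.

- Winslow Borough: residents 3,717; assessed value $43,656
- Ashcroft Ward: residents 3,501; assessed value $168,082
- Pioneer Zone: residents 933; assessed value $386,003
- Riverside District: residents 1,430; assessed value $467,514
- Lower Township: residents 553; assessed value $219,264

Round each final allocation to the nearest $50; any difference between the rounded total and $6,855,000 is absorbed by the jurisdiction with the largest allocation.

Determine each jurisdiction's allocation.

Totals — residents 10,134, assessed value 1,284,519.
Composite weights (35% residents + 65% assessed value): Winslow Borough 0.1505; Ashcroft Ward 0.2060; Pioneer Zone 0.2276; Riverside District 0.2860; Lower Township 0.1301.
Raw shares: Winslow Borough 1,031,443.39; Ashcroft Ward 1,411,914.77; Pioneer Zone 1,559,860.46; Riverside District 1,960,272.48; Lower Township 891,508.90.
Rounded to nearest $50: Winslow Borough $1,031,450; Ashcroft Ward $1,411,900; Pioneer Zone $1,559,850; Riverside District $1,960,250; Lower Township $891,500. Sum = $6,854,950.
Difference $6,855,000 − $6,854,950 = +$50 applied to largest allocation (Riverside District): Riverside District becomes $1,960,300.

Winslow Borough: $1,031,450 · Ashcroft Ward: $1,411,900 · Pioneer Zone: $1,559,850 · Riverside District: $1,960,300 · Lower Township: $891,500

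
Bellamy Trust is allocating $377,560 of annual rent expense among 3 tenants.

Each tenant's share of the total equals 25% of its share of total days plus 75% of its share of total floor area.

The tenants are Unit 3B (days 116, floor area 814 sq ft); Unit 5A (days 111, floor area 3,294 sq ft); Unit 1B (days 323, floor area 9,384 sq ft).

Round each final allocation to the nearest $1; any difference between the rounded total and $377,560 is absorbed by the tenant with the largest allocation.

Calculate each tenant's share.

Totals — days 550, floor area 13,492.
Composite weights (25% days + 75% floor area): Unit 3B 0.0980; Unit 5A 0.2336; Unit 1B 0.6685.
Pro-rata amounts: Unit 3B 36,991.94; Unit 5A 88,184.07; Unit 1B 252,384.00.
At nearest $1: Unit 3B $36,992; Unit 5A $88,184; Unit 1B $252,384. Sum = $377,560.
Sum already equals the total — no adjustment.

Unit 3B: $36,992; Unit 5A: $88,184; Unit 1B: $252,384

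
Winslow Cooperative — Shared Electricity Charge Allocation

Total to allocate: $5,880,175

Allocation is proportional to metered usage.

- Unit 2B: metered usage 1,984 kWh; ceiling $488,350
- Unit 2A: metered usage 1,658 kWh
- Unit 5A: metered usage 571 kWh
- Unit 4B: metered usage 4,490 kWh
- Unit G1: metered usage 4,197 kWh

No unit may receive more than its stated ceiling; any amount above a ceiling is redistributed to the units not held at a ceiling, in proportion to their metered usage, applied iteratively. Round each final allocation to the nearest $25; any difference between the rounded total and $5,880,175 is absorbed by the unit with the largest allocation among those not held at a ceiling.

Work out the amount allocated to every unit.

Sum of metered usage: 12,900.
Pro-rata shares before constraints: Unit 2B 904,361.80; Unit 2A 755,762.03; Unit 5A 260,277.51; Unit 4B 2,046,665.56; Unit G1 1,913,108.10.
Held at cap: Unit 2B ($488,350); remaining pool $5,391,825 reallocated over remaining metered usage 10,916.
Redistributed shares: Unit 2A 818,948.87 → $818,950; Unit 5A 282,038.48 → $282,050; Unit 4B 2,217,780.71 → $2,217,775; Unit G1 2,073,056.94 → $2,073,050.

Unit 2B: $488,350; Unit 2A: $818,950; Unit 5A: $282,050; Unit 4B: $2,217,775; Unit G1: $2,073,050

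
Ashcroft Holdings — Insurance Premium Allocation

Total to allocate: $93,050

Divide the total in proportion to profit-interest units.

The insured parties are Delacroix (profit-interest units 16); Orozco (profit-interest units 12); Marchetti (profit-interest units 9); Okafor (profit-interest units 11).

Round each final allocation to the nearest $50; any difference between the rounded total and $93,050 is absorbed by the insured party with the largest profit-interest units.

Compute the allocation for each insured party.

Delacroix: $31,050 · Orozco: $23,250 · Marchetti: $17,450 · Okafor: $21,300

Combined profit-interest units = 48.
Pro-rata amounts: Delacroix 16/48 × $93,050 = 31,016.67; Orozco 12/48 × $93,050 = 23,262.50; Marchetti 9/48 × $93,050 = 17,446.88; Okafor 11/48 × $93,050 = 21,323.96.
After rounding ($50): Delacroix $31,000; Orozco $23,250; Marchetti $17,450; Okafor $21,300. Sum = $93,000.
Difference $93,050 − $93,000 = +$50 applied to largest profit-interest units (Delacroix): Delacroix becomes $31,050.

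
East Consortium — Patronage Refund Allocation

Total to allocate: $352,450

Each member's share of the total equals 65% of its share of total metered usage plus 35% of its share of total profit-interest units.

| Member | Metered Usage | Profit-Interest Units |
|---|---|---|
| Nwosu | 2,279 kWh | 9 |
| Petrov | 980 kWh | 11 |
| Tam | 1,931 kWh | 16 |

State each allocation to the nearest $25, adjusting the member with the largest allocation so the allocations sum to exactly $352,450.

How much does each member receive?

Nwosu: $131,425 | Petrov: $80,950 | Tam: $140,075

Totals — metered usage 5,190, profit-interest units 36.
Blended shares (65% metered usage + 35% profit-interest units): Nwosu 0.3729; Petrov 0.2297; Tam 0.3974.
Raw shares: Nwosu 131,437.03; Petrov 80,950.88; Tam 140,062.09.
Rounded to nearest $25: Nwosu $131,425; Petrov $80,950; Tam $140,050. Sum = $352,425.
Difference $352,450 − $352,425 = +$25 applied to largest allocation (Tam): Tam becomes $140,075.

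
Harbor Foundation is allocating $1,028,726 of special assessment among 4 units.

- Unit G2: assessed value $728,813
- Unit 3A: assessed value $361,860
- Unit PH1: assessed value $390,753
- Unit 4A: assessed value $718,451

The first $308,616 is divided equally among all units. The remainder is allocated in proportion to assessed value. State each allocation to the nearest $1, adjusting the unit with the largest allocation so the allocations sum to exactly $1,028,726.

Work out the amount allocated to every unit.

Unit G2: $315,725 · Unit 3A: $195,606 · Unit PH1: $205,063 · Unit 4A: $312,332

Equal tier: $308,616 ÷ 4 = $77,154 apiece.
Remainder $720,110 by assessed value (total 2,199,877): Unit G2 238,570.40 → $238,570; Unit 3A 118,451.62 → $118,452; Unit PH1 127,909.49 → $127,909; Unit 4A 235,178.49 → $235,178.
Rounding difference +$1 on remainder applied to Unit G2.
Totals: Unit G2 $77,154 + $238,571 = $315,725; Unit 3A $77,154 + $118,452 = $195,606; Unit PH1 $77,154 + $127,909 = $205,063; Unit 4A $77,154 + $235,178 = $312,332.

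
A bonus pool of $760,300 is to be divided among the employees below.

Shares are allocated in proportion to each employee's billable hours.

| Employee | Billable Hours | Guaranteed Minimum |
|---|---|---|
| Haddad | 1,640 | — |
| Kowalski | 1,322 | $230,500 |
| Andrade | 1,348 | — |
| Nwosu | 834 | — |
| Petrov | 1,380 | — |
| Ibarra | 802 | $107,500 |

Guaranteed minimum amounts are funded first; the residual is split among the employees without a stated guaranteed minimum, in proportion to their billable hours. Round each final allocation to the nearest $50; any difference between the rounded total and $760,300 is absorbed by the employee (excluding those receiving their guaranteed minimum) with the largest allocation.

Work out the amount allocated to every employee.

Minimums first: Kowalski $230,500; Ibarra $107,500. Remaining pool $422,300.
Remaining pool split over remaining billable hours 5,202: Haddad 133,135.72 → $133,150; Andrade 109,431.06 → $109,450; Nwosu 67,704.38 → $67,700; Petrov 112,028.84 → $112,050.
Rounding difference −$50 applied to Haddad → $133,100.

Haddad: $133,100 · Kowalski: $230,500 · Andrade: $109,450 · Nwosu: $67,700 · Petrov: $112,050 · Ibarra: $107,500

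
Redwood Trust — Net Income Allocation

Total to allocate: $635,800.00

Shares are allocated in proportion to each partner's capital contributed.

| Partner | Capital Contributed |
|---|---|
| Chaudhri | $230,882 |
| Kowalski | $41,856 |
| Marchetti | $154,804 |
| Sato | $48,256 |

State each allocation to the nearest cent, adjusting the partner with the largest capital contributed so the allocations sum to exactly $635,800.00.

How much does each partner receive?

Chaudhri: $308,523.32 | Kowalski: $55,931.39 | Marchetti: $206,861.70 | Sato: $64,483.59

Sum of capital contributed: 230,882 + 41,856 + 154,804 + 48,256 = 475,798.
Pro-rata amounts: Chaudhri 308,523.3137; Kowalski 55,931.3927; Marchetti 206,861.7001; Sato 64,483.5935.
Rounded to nearest cent: Chaudhri $308,523.31; Kowalski $55,931.39; Marchetti $206,861.70; Sato $64,483.59. Sum = $635,799.99.
Difference $635,800.00 − $635,799.99 = +$0.01 applied to largest capital contributed (Chaudhri): Chaudhri becomes $308,523.32.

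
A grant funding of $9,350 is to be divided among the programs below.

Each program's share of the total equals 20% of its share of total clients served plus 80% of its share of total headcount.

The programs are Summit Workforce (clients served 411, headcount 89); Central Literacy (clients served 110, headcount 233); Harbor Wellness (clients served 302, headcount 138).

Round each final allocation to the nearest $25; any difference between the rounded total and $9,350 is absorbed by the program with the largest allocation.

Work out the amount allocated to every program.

Summit Workforce: $2,375; Central Literacy: $4,050; Harbor Wellness: $2,925

Totals — clients served 823, headcount 460.
Combined weights (20% clients served + 80% headcount): Summit Workforce 0.2547; Central Literacy 0.4319; Harbor Wellness 0.3134.
Unrounded shares: Summit Workforce 2,381.08; Central Literacy 4,038.72; Harbor Wellness 2,930.20.
At nearest $25: Summit Workforce $2,375; Central Literacy $4,050; Harbor Wellness $2,925. Sum = $9,350.
No rounding difference to absorb.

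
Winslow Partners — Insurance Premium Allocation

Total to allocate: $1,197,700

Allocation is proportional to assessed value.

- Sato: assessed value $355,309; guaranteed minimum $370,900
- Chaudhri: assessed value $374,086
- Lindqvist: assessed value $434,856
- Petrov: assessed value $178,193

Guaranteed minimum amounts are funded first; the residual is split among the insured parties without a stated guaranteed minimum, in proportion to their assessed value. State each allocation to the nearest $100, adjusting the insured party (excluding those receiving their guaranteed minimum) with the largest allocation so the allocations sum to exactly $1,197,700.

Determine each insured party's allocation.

Minimums first: Sato $370,900. Balance $826,800.
Balance split over remaining assessed value 987,135: Chaudhri 313,325.23 → $313,300; Lindqvist 364,224.69 → $364,200; Petrov 149,250.07 → $149,300.

Sato: $370,900 · Chaudhri: $313,300 · Lindqvist: $364,200 · Petrov: $149,300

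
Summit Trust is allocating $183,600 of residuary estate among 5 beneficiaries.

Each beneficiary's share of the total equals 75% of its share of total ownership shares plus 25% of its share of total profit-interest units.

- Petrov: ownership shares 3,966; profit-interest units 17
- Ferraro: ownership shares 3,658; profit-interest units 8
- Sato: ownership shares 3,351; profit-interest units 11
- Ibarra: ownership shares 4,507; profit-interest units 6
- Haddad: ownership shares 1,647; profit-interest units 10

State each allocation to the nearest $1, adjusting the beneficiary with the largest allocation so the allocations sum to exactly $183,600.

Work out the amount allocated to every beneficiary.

Totals — ownership shares 17,129, profit-interest units 52.
Composite weights (75% ownership shares + 25% profit-interest units): Petrov 0.2554; Ferraro 0.1986; Sato 0.1996; Ibarra 0.2262; Haddad 0.1202.
Raw shares: Petrov 46,888.44; Ferraro 36,468.19; Sato 36,648.30; Ibarra 41,527.92; Haddad 22,067.15.
At nearest $1: Petrov $46,888; Ferraro $36,468; Sato $36,648; Ibarra $41,528; Haddad $22,067. Sum = $183,599.
Difference $183,600 − $183,599 = +$1 applied to largest allocation (Petrov): Petrov becomes $46,889.

Petrov: $46,889; Ferraro: $36,468; Sato: $36,648; Ibarra: $41,528; Haddad: $22,067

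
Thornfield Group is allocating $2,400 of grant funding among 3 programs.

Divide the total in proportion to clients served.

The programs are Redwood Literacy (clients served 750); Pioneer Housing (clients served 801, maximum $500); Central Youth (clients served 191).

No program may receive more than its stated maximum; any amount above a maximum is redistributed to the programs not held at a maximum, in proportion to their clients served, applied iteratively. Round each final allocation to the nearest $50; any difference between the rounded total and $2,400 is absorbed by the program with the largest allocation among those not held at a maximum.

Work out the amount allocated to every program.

Redwood Literacy: $1,500 · Pioneer Housing: $500 · Central Youth: $400

Total clients served = 1,742.
Unconstrained shares: Redwood Literacy 1,033.30; Pioneer Housing 1,103.56; Central Youth 263.15.
Cap binds for Pioneer Housing ($500); balance $1,900 reallocated over remaining clients served 941.
Shares after redistribution: Redwood Literacy 1,514.35 → $1,500; Central Youth 385.65 → $400.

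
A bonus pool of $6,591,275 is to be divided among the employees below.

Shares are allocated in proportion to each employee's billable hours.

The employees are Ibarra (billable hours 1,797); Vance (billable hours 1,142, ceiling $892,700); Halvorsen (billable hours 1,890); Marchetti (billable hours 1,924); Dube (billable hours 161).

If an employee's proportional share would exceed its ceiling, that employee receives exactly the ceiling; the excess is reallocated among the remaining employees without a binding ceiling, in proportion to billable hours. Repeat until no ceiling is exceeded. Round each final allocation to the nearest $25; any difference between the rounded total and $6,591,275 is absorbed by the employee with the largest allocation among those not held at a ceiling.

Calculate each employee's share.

Billable hours total: 6,914.
Unconstrained shares: Ibarra 1,713,121.37; Vance 1,088,694.83; Halvorsen 1,801,780.41; Marchetti 1,834,193.39; Dube 153,485.00.
Capped: Vance ($892,700); remaining pool $5,698,575 reallocated over remaining billable hours 5,772.
Remaining shares: Ibarra 1,774,140.55 → $1,774,150; Halvorsen 1,865,957.51 → $1,865,950; Marchetti 1,899,525.00 → $1,899,525; Dube 158,951.94 → $158,950.

Ibarra: $1,774,150; Vance: $892,700; Halvorsen: $1,865,950; Marchetti: $1,899,525; Dube: $158,950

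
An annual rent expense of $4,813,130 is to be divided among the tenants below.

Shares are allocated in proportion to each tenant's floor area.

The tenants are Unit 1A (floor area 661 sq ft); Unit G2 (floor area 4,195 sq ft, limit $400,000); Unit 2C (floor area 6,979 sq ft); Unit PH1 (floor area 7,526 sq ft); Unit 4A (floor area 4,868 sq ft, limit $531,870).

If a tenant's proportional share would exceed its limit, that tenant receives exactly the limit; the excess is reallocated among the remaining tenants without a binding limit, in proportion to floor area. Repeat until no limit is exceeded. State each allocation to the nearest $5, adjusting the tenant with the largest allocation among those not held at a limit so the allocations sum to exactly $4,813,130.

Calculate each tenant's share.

Unit 1A: $169,160; Unit G2: $400,000; Unit 2C: $1,786,055; Unit PH1: $1,926,045; Unit 4A: $531,870

Sum of floor area: 24,229.
Unconstrained shares: Unit 1A 131,308.72; Unit G2 833,343.53; Unit 2C 1,386,389.63; Unit PH1 1,495,052.06; Unit 4A 967,036.07.
Cap binds for Unit G2 ($400,000), Unit 4A ($531,870); balance $3,881,260 reallocated over remaining floor area 15,166.
Redistributed shares: Unit 1A 169,162.13 → $169,160; Unit 2C 1,786,055.22 → $1,786,055; Unit PH1 1,926,042.65 → $1,926,045.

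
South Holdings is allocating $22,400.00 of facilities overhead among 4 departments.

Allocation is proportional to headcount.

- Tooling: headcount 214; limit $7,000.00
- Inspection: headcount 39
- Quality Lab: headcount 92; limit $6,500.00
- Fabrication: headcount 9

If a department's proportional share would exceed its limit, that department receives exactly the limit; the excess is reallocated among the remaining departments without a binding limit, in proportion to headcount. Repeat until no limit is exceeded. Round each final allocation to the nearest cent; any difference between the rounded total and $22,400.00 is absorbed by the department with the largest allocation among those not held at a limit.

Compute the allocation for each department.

Tooling: $7,000.00 · Inspection: $7,231.25 · Quality Lab: $6,500.00 · Fabrication: $1,668.75

Combined headcount = 354.
Unconstrained shares: Tooling 13,541.2429; Inspection 2,467.7966; Quality Lab 5,821.4689; Fabrication 569.4915.
Held at cap: Tooling ($7,000.00); residual $15,400.00 reallocated over remaining headcount 140.
Held at cap: Quality Lab ($6,500.00); residual $8,900.00 reallocated over remaining headcount 48.
Remaining shares: Inspection 7,231.2500 → $7,231.25; Fabrication 1,668.7500 → $1,668.75.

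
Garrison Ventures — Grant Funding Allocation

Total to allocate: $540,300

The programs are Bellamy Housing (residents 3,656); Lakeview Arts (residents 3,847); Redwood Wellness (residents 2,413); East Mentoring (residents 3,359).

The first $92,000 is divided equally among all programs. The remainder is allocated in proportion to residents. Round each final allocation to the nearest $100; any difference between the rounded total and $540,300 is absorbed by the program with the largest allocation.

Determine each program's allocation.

First tranche $92,000 split equally: $23,000 each.
Remainder $448,300 by residents (total 13,275): Bellamy Housing 123,464.02 → $123,500; Lakeview Arts 129,914.13 → $129,900; Redwood Wellness 81,487.60 → $81,500; East Mentoring 113,434.25 → $113,400.
Totals: Bellamy Housing $23,000 + $123,500 = $146,500; Lakeview Arts $23,000 + $129,900 = $152,900; Redwood Wellness $23,000 + $81,500 = $104,500; East Mentoring $23,000 + $113,400 = $136,400.

Bellamy Housing: $146,500 · Lakeview Arts: $152,900 · Redwood Wellness: $104,500 · East Mentoring: $136,400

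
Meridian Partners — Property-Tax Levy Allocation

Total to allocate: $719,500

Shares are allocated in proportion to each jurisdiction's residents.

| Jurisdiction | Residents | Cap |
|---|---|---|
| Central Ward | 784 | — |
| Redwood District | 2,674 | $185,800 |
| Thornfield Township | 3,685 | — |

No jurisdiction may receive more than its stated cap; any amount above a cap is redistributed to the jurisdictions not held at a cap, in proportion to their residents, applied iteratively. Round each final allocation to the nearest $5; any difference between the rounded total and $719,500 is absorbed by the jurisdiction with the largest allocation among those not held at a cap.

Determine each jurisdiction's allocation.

Combined residents = 7,143.
Proportional shares (ignoring caps): Central Ward 78,970.74; Redwood District 269,346.63; Thornfield Township 371,182.63.
Held at cap: Redwood District ($185,800); balance $533,700 reallocated over remaining residents 4,469.
Shares after redistribution: Central Ward 93,627.39 → $93,625; Thornfield Township 440,072.61 → $440,075.

Central Ward: $93,625; Redwood District: $185,800; Thornfield Township: $440,075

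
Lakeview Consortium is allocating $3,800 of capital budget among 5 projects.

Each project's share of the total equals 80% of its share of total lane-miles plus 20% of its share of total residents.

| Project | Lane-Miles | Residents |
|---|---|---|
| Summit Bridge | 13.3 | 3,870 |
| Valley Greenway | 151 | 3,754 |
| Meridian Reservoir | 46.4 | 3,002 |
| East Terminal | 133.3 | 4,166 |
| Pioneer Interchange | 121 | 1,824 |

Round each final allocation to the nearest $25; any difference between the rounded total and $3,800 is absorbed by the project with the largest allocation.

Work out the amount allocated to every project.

Summit Bridge: $275 | Valley Greenway: $1,150 | Meridian Reservoir: $450 | East Terminal: $1,050 | Pioneer Interchange: $875

Totals — lane-miles 465, residents 16,616.
Combined weights (80% lane-miles + 20% residents): Summit Bridge 0.0695; Valley Greenway 0.3050; Meridian Reservoir 0.1160; East Terminal 0.2795; Pioneer Interchange 0.2301.
Pro-rata amounts: Summit Bridge 263.96; Valley Greenway 1,158.89; Meridian Reservoir 440.65; East Terminal 1,062.02; Pioneer Interchange 874.48.
Rounded to nearest $25: Summit Bridge $275; Valley Greenway $1,150; Meridian Reservoir $450; East Terminal $1,050; Pioneer Interchange $875. Sum = $3,800.
Sum already equals the total — no adjustment.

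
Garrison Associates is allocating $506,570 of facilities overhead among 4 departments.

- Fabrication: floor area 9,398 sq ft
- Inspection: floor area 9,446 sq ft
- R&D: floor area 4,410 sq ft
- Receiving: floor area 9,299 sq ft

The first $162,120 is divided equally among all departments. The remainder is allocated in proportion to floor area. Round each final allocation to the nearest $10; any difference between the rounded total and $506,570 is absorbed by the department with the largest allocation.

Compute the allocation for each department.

$162,120 shared equally gives $40,530 per department.
Remainder $344,450 by floor area (total 32,553): Fabrication 99,442.17 → $99,440; Inspection 99,950.07 → $99,950; R&D 46,663.12 → $46,660; Receiving 98,394.63 → $98,390.
Rounding difference +$10 on remainder applied to Inspection.
Totals: Fabrication $40,530 + $99,440 = $139,970; Inspection $40,530 + $99,960 = $140,490; R&D $40,530 + $46,660 = $87,190; Receiving $40,530 + $98,390 = $138,920.

Fabrication: $139,970 | Inspection: $140,490 | R&D: $87,190 | Receiving: $138,920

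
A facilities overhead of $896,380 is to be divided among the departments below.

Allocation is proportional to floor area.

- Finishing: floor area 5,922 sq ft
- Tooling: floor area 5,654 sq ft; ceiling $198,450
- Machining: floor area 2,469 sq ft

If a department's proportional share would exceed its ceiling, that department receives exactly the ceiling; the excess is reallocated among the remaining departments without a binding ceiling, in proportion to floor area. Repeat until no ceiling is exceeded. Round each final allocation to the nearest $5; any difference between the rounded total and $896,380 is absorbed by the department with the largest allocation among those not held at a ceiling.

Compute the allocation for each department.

Floor area total: 14,045.
Proportional shares (ignoring caps): Finishing 377,953.89; Tooling 360,849.59; Machining 157,576.52.
Capped: Tooling ($198,450); remaining pool $697,930 reallocated over remaining floor area 8,391.
Redistributed shares: Finishing 492,568.40 → $492,570; Machining 205,361.60 → $205,360.

Finishing: $492,570 · Tooling: $198,450 · Machining: $205,360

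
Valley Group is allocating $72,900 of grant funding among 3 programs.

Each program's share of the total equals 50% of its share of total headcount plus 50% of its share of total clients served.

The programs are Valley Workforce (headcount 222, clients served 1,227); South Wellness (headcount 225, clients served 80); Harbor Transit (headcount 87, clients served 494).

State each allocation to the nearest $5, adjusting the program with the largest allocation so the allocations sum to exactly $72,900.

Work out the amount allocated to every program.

Valley Workforce: $39,990; South Wellness: $16,975; Harbor Transit: $15,935

Totals — headcount 534, clients served 1,801.
Composite weights (50% headcount + 50% clients served): Valley Workforce 0.5485; South Wellness 0.2329; Harbor Transit 0.2186.
Pro-rata amounts: Valley Workforce 39,986.32; South Wellness 16,977.25; Harbor Transit 15,936.43.
After rounding ($5): Valley Workforce $39,985; South Wellness $16,975; Harbor Transit $15,935. Sum = $72,895.
Difference $72,900 − $72,895 = +$5 applied to largest allocation (Valley Workforce): Valley Workforce becomes $39,990.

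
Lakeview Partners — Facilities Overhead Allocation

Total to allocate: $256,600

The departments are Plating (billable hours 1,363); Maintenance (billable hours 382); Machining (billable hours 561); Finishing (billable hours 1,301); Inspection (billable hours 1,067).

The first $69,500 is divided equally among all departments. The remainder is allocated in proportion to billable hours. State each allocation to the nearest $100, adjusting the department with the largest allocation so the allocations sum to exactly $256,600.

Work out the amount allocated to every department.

Equal tier: $69,500 ÷ 5 = $13,900 apiece.
Remainder $187,100 by billable hours (total 4,674): Plating 54,560.83 → $54,600; Maintenance 15,291.44 → $15,300; Machining 22,456.80 → $22,500; Finishing 52,078.97 → $52,100; Inspection 42,711.96 → $42,700.
Rounding difference −$100 on remainder applied to Plating.
Totals: Plating $13,900 + $54,500 = $68,400; Maintenance $13,900 + $15,300 = $29,200; Machining $13,900 + $22,500 = $36,400; Finishing $13,900 + $52,100 = $66,000; Inspection $13,900 + $42,700 = $56,600.

Plating: $68,400 · Maintenance: $29,200 · Machining: $36,400 · Finishing: $66,000 · Inspection: $56,600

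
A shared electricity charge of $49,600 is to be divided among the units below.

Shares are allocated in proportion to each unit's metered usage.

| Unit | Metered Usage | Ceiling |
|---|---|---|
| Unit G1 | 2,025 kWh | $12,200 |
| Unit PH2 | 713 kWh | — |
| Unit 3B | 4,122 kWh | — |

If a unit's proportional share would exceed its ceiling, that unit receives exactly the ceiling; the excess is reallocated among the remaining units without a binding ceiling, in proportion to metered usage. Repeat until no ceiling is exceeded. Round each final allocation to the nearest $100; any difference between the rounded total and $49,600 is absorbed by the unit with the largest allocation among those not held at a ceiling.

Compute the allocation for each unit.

Metered usage total: 6,860.
Pro-rata shares before constraints: Unit G1 14,641.40; Unit PH2 5,155.22; Unit 3B 29,803.38.
Held at cap: Unit G1 ($12,200); remaining pool $37,400 reallocated over remaining metered usage 4,835.
Shares after redistribution: Unit PH2 5,515.24 → $5,500; Unit 3B 31,884.76 → $31,900.

Unit G1: $12,200 | Unit PH2: $5,500 | Unit 3B: $31,900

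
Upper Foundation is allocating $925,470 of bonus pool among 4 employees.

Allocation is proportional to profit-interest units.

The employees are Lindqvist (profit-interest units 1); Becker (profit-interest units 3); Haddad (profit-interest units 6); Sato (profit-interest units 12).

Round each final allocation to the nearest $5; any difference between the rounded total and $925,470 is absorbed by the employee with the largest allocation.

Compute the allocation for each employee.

Lindqvist: $42,065 · Becker: $126,200 · Haddad: $252,400 · Sato: $504,805

Total profit-interest units = 22.
Pro-rata amounts: Lindqvist 1/22 × $925,470 = 42,066.82; Becker 3/22 × $925,470 = 126,200.45; Haddad 6/22 × $925,470 = 252,400.91; Sato 12/22 × $925,470 = 504,801.82.
After rounding ($5): Lindqvist $42,065; Becker $126,200; Haddad $252,400; Sato $504,800. Sum = $925,465.
Difference $925,470 − $925,465 = +$5 applied to largest allocation (Sato): Sato becomes $504,805.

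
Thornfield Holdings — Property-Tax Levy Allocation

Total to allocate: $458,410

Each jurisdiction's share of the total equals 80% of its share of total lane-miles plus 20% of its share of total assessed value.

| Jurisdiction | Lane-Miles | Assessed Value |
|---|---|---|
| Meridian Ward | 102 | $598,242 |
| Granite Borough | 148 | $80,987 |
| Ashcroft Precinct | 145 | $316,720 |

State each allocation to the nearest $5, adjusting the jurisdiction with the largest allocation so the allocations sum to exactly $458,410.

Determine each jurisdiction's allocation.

Meridian Ward: $149,770 · Granite Borough: $144,860 · Ashcroft Precinct: $163,780

Lane-miles total 395; assessed value total 995,949.
Combined weights (80% lane-miles + 20% assessed value): Meridian Ward 0.3267; Granite Borough 0.3160; Ashcroft Precinct 0.3573.
Pro-rata amounts: Meridian Ward 149,770.50; Granite Borough 144,862.20; Ashcroft Precinct 163,777.30.
Rounded to nearest $5: Meridian Ward $149,770; Granite Borough $144,860; Ashcroft Precinct $163,775. Sum = $458,405.
Difference $458,410 − $458,405 = +$5 applied to largest allocation (Ashcroft Precinct): Ashcroft Precinct becomes $163,780.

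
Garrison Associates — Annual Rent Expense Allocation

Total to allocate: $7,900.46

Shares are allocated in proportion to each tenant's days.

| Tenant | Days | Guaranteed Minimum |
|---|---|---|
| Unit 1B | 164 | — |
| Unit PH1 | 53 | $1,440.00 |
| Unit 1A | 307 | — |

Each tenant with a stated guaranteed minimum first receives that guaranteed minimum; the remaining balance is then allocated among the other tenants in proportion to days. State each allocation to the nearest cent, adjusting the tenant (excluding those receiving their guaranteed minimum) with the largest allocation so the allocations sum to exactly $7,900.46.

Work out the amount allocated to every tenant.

Unit 1B: $2,249.50 · Unit PH1: $1,440.00 · Unit 1A: $4,210.96

Guaranteed amounts: Unit PH1 $1,440.00. Residual $6,460.46.
Residual split over remaining days 471: Unit 1B 2,249.5020 → $2,249.50; Unit 1A 4,210.9580 → $4,210.96.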